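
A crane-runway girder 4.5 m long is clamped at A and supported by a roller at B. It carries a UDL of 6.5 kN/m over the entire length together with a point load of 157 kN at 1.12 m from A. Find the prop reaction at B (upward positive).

Release the roller at B. Primary structure: cantilever fixed at A.
Free-end deflection of the primary structure under the applied loading (downward +):
  UDL 6.5: wL⁴/(8EI) = 333.2/EI
  point load 157 at a = 1.12: Pa²(3L − a)/(6EI) = 406.4/EI
  δ_0 = 739.5/EI
Flexibility coefficient — unit upward force at B: δ_{BB} = L³/(3EI) = 30.38/EI.
Compatibility at B: δ_0 − R_B·δ_{BB} = 0, so R_B = 739.5/30.38 = 24.35 kN.

R_B = 24.35 kN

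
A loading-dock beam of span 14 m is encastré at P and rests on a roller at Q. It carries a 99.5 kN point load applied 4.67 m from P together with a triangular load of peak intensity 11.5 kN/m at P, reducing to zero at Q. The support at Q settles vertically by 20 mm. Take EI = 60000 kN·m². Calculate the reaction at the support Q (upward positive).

R_Q = 29.55 kN

Take the reaction at Q as the redundant and release it; the primary structure is a cantilever fixed at P.
Deflection at Q on the released cantilever, summing each load's contribution:
  point load 99.5 at a = 4.67: Pa²(3L − a)/(6EI) = 13501/EI
  triangular load, peak 11.5 at the fixed end: w₀L⁴/(30EI) = 14726/EI
  δ_0 = 28227/EI
Flexibility coefficient — unit upward force at Q: δ_{QQ} = L³/(3EI) = 914.7/EI.
With EI = 60000 kN·m²: δ_0 = 0.47045 m and δ_{QQ} = 0.015244 m/kN.
Compatibility — the beam at Q must follow the support down by 0.02 m: δ_0 − R_Q·δ_{QQ} = 0.02, so R_Q = (0.47045 − 0.02)/0.015244 = 29.55 kN.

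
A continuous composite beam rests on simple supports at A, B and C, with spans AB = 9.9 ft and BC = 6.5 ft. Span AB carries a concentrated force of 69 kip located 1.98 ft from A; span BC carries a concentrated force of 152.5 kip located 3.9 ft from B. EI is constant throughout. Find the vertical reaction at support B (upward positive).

Release continuity at B by inserting a hinge; the redundant is the internal moment M_B. The primary structure is two simply-supported spans AB and BC.
End slopes at the hinge B, treating each span as simply supported:
  span AB: point load 69 at a = 1.98: Pab(L + a)/(6LEI) = 216.4/EI
  span BC: point load 152.5 at a = 3.9: Pab(L + b)/(6LEI) = 360.8/EI
  relative rotation θ_0 = (216.4 + 360.8)/EI = 577.2/EI
A unit hogging moment at B produces rotation L₁/(3EI) + L₂/(3EI) = 5.467/EI.
Compatibility: M_B·(L₁+L₂)/(3EI) = θ_0, giving M_B = 105.6 kip·ft (hogging).
Span AB, ΣM about A with M_B applied at B: R_B^{AB}·9.9 = 136.6 + 105.6, so R_B^{AB} = 24.47 kip and R_A = 69 − 24.47 = 44.53 kip.
Span BC, ΣM about C: R_B^{BC}·6.5 = 396.5 + 105.6, so R_B^{BC} = 77.24 kip and R_C = 152.5 − 77.24 = 75.26 kip.
R_B = 24.47 + 77.24 = 101.7 kip.

R_B = 101.7 kip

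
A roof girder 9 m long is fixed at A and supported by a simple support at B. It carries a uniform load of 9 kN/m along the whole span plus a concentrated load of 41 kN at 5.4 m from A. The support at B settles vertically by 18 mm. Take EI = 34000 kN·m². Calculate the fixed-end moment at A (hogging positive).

Take the reaction at B as the redundant and release it; the primary structure is a cantilever fixed at A.
Free-end deflection of the primary structure under the applied loading (downward +):
  UDL 9: wL⁴/(8EI) = 7381/EI
  point load 41 at a = 5.4: Pa²(3L − a)/(6EI) = 4304/EI
  δ_0 = 11685/EI
Tip deflection under a unit load at B: L³/(3EI) = 243/EI.
With EI = 34000 kN·m²: δ_0 = 0.34368 m and δ_{BB} = 0.007147 m/kN.
Compatibility — the beam at B must follow the support down by 0.018 m: δ_0 − R_B·δ_{BB} = 0.018, so R_B = (0.34368 − 0.018)/0.007147 = 45.57 kN.
Moment equilibrium about A: M_A = Σ(load moments about A) − R_B·L = 585.9 − 45.57×9 = 175.8 kN·m.

M_A = 175.8 kN·m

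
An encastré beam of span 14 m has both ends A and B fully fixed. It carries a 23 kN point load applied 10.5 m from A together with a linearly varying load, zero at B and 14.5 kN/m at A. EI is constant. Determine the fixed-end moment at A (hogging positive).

Take the two fixed-end moments M_A, M_B as redundants; the released structure is the simple span AB.
Simple-span end rotations at A and B under the given loads:
  at A: point load 23 at a = 10.5: Pab(L + b)/(6LEI) = 176.1/EI
  at B: point load 23 at a = 10.5: Pab(L + a)/(6LEI) = 246.5/EI
  at A: triangular load, peak 14.5: w₀L³/(45EI) = 884.2/EI
  at B: triangular load, peak 14.5: 7w₀L³/(360EI) = 773.7/EI
  θ_A0 = 1060/EI,  θ_B0 = 1020/EI
Flexibility coefficients: a unit moment at one end gives L/(3EI) there and L/(6EI) at the far end, so f₁₁ = f₂₂ = 4.667/EI and f₁₂ = f₂₁ = 2.333/EI.
Compatibility — zero rotation at each built-in end:
  4.667 M_A + 2.333 M_B = 1060
  2.333 M_A + 4.667 M_B = 1020
Solving the pair gives M_A = 157.2 kN·m and M_B = 140 kN·m (hogging).

M_A = 157.2 kN·m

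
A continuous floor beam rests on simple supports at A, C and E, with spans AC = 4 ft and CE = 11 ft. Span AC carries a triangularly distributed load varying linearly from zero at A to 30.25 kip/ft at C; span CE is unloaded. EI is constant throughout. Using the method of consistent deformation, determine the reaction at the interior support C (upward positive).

R_C = 43.27 kip

Insert a hinge at C; M_C is the redundant, and each span becomes simply supported.
End slopes at the hinge C, treating each span as simply supported:
  span AC: triangular load, peak 30.25: w₀L³/(45EI) = 43.02/EI
  relative rotation θ_0 = (43.02 + 0)/EI = 43.02/EI
A unit hogging moment at C produces rotation L₁/(3EI) + L₂/(3EI) = 5/EI.
Slope continuity at C: θ_0 = M_C·5/EI, so M_C = 43.02/5 = 8.604 kip·ft (hogging).
Span AC, ΣM about A with M_C applied at C: R_C^{AC}·4 = 161.3 + 8.604, so R_C^{AC} = 42.48 kip and R_A = 60.5 − 42.48 = 18.02 kip.
Span CE, ΣM about E: R_C^{CE}·11 = 0 + 8.604, so R_C^{CE} = 0.7822 kip and R_E = 0 − 0.7822 = -0.7822 kip.
R_C = 42.48 + 0.7822 = 43.27 kip.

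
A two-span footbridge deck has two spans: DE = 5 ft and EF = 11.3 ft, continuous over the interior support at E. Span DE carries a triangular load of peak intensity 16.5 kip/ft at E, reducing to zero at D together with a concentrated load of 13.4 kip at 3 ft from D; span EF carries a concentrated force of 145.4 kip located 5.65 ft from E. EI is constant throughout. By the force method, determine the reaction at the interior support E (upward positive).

R_E = 173.4 kip

Insert a hinge at E; M_E is the redundant, and each span becomes simply supported.
Discontinuity in slope at E on the released structure — sum the simple-span end rotations:
  span DE: triangular load, peak 16.5: w₀L³/(45EI) = 45.83/EI
  span DE: point load 13.4 at a = 3: Pab(L + a)/(6LEI) = 21.44/EI
  span EF: point load 145.4 at a = 5.65: Pab(L + b)/(6LEI) = 1160/EI
  relative rotation θ_0 = (67.27 + 1160)/EI = 1228/EI
A unit hogging moment at E produces rotation L₁/(3EI) + L₂/(3EI) = 5.433/EI.
Compatibility: M_E·(L₁+L₂)/(3EI) = θ_0, giving M_E = 225.9 kip·ft (hogging).
Span DE, ΣM about D with M_E applied at E: R_E^{DE}·5 = 177.7 + 225.9, so R_E^{DE} = 80.73 kip and R_D = 54.65 − 80.73 = -26.08 kip.
Span EF, ΣM about F: R_E^{EF}·11.3 = 821.5 + 225.9, so R_E^{EF} = 92.7 kip and R_F = 145.4 − 92.7 = 52.7 kip.
R_E = 80.73 + 92.7 = 173.4 kip.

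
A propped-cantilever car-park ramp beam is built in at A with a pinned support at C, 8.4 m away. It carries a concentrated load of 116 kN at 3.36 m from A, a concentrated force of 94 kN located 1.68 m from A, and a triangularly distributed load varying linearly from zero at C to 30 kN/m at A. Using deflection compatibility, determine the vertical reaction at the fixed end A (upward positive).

R_A = 281.4 kN

Release the roller at C. Primary structure: cantilever fixed at A.
Primary-structure tip deflection at C by superposition:
  point load 116 at a = 3.36: Pa²(3L − a)/(6EI) = 4767/EI
  point load 94 at a = 1.68: Pa²(3L − a)/(6EI) = 1040/EI
  triangular load, peak 30 at the fixed end: w₀L⁴/(30EI) = 4979/EI
  δ_0 = 10786/EI
Tip deflection under a unit load at C: L³/(3EI) = 197.6/EI.
The prop prevents deflection at C: R_C = δ_0/δ_{CC} = 10786/197.6 = 54.59 kN.
Vertical equilibrium: R_A = ΣP − R_C = 336 − 54.59 = 281.4 kN.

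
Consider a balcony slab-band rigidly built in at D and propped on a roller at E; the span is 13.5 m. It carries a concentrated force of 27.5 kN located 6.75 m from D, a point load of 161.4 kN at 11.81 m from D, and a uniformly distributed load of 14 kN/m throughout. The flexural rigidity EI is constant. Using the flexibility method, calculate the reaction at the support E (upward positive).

R_E = 210.7 kN

Release the roller at E. Primary structure: cantilever fixed at D.
Downward deflection at the released point E due to the loads:
  point load 27.5 at a = 6.75: Pa²(3L − a)/(6EI) = 7048/EI
  point load 161.4 at a = 11.81: Pa²(3L − a)/(6EI) = 107642/EI
  UDL 14: wL⁴/(8EI) = 58126/EI
  δ_0 = 172817/EI
Tip deflection under a unit load at E: L³/(3EI) = 820.1/EI.
The prop prevents deflection at E: R_E = δ_0/δ_{EE} = 172817/820.1 = 210.7 kN.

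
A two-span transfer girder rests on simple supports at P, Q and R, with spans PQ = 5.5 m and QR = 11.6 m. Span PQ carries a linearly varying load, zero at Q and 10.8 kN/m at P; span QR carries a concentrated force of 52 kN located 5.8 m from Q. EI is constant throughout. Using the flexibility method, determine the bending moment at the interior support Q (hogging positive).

M_Q = 82.85 kN·m

Take M_Q as the redundant. Released structure: two simple spans PQ and QR with a hinge at Q.
End slopes at the hinge Q, treating each span as simply supported:
  span PQ: triangular load, peak 10.8: 7w₀L³/(360EI) = 34.94/EI
  span QR: point load 52 at a = 5.8: Pab(L + b)/(6LEI) = 437.3/EI
  relative rotation θ_0 = (34.94 + 437.3)/EI = 472.3/EI
A unit hogging moment at Q produces rotation L₁/(3EI) + L₂/(3EI) = 5.7/EI.
Slope continuity at Q: θ_0 = M_Q·5.7/EI, so M_Q = 472.3/5.7 = 82.85 kN·m (hogging).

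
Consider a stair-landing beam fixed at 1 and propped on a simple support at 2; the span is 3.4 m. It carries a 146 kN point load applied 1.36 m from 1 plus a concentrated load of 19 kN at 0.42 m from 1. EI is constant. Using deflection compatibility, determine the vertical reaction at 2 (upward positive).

Remove the prop at 2; the released (primary) structure is a cantilever built in at 1.
Primary-structure tip deflection at 2 by superposition:
  point load 146 at a = 1.36: Pa²(3L − a)/(6EI) = 397.9/EI
  point load 19 at a = 0.42: Pa²(3L − a)/(6EI) = 5.463/EI
  δ_0 = 403.3/EI
Tip deflection under a unit load at 2: L³/(3EI) = 13.1/EI.
The prop prevents deflection at 2: R_2 = δ_0/δ_{22} = 403.3/13.1 = 30.78 kN.

R_2 = 30.78 kN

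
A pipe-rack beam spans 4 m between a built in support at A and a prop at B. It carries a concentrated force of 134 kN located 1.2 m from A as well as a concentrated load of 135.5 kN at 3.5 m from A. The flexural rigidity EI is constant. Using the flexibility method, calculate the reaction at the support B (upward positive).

Release the roller at B. Primary structure: cantilever fixed at A.
Downward deflection at the released point B due to the loads:
  point load 134 at a = 1.2: Pa²(3L − a)/(6EI) = 347.3/EI
  point load 135.5 at a = 3.5: Pa²(3L − a)/(6EI) = 2351/EI
  δ_0 = 2699/EI
Flexibility coefficient — unit upward force at B: δ_{BB} = L³/(3EI) = 21.33/EI.
The prop prevents deflection at B: R_B = δ_0/δ_{BB} = 2699/21.33 = 126.5 kN.

R_B = 126.5 kN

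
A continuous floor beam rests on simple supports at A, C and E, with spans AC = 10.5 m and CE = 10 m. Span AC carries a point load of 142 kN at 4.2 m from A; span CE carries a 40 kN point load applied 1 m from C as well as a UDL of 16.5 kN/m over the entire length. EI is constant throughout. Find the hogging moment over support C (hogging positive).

M_C = 245.6 kN·m

Take M_C as the redundant. Released structure: two simple spans AC and CE with a hinge at C.
Discontinuity in slope at C on the released structure — sum the simple-span end rotations:
  span AC: point load 142 at a = 4.2: Pab(L + a)/(6LEI) = 876.7/EI
  span CE: point load 40 at a = 1: Pab(L + b)/(6LEI) = 114/EI
  span CE: UDL 16.5: wL³/(24EI) = 687.5/EI
  relative rotation θ_0 = (876.7 + 801.5)/EI = 1678/EI
A unit hogging moment at C produces rotation L₁/(3EI) + L₂/(3EI) = 6.833/EI.
Compatibility: M_C·(L₁+L₂)/(3EI) = θ_0, giving M_C = 245.6 kN·m (hogging).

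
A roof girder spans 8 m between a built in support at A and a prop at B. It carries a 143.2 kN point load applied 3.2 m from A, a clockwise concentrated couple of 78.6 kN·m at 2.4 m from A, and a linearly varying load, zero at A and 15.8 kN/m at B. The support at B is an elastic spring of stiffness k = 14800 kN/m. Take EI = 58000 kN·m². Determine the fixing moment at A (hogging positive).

M_A = 310.4 kN·m

Release the roller at B. Primary structure: cantilever fixed at A.
Free-end deflection of the primary structure under the applied loading (downward +):
  point load 143.2 at a = 3.2: Pa²(3L − a)/(6EI) = 5083/EI
  clockwise couple 78.6 at a = 2.4: M₀a(2L − a)/(2EI) = 1283/EI
  triangular load, peak 15.8 at the free end: 11w₀L⁴/(120EI) = 5932/EI
  δ_0 = 12299/EI
Tip deflection under a unit load at B: L³/(3EI) = 170.7/EI.
With EI = 58000 kN·m²: δ_0 = 0.21204 m and δ_{BB} = 0.002943 m/kN.
Compatibility — the spring shortens by R_B/k under the reaction it provides: δ_0 − R_B·δ_{BB} = R_B/k. With 1/k = 0.000068 m/kN, R_B = δ_0 / (δ_{BB} + 1/k) = 0.21204 / (0.002943 + 0.000068) = 70.44 kN.
Moment equilibrium about A: M_A = Σ(load moments about A) − R_B·L = 873.9 − 70.44×8 = 310.4 kN·m.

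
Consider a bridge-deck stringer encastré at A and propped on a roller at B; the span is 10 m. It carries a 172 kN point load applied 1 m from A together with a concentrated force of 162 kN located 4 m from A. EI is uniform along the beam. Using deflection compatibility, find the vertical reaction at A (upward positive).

Release the roller at B. Primary structure: cantilever fixed at A.
Deflection at B on the released cantilever, summing each load's contribution:
  point load 172 at a = 1: Pa²(3L − a)/(6EI) = 831.3/EI
  point load 162 at a = 4: Pa²(3L − a)/(6EI) = 11232/EI
  δ_0 = 12063/EI
Flexibility coefficient — unit upward force at B: δ_{BB} = L³/(3EI) = 333.3/EI.
The prop prevents deflection at B: R_B = δ_0/δ_{BB} = 12063/333.3 = 36.19 kN.
Vertical equilibrium: R_A = ΣP − R_B = 334 − 36.19 = 297.8 kN.

R_A = 297.8 kN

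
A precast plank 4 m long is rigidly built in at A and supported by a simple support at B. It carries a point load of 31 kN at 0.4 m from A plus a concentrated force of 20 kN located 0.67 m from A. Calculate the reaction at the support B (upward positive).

Take the reaction at B as the redundant and release it; the primary structure is a cantilever fixed at A.
Primary-structure tip deflection at B by superposition:
  point load 31 at a = 0.4: Pa²(3L − a)/(6EI) = 9.589/EI
  point load 20 at a = 0.67: Pa²(3L − a)/(6EI) = 16.95/EI
  δ_0 = 26.54/EI
Flexibility coefficient — unit upward force at B: δ_{BB} = L³/(3EI) = 21.33/EI.
Compatibility at B: δ_0 − R_B·δ_{BB} = 0, so R_B = 26.54/21.33 = 1.244 kN.

R_B = 1.244 kN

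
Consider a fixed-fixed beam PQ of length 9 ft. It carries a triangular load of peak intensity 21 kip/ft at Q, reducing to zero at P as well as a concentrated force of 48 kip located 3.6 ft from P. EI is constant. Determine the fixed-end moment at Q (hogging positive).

Release both end moments; the primary structure is a simply-supported span PQ with redundants M_P and M_Q.
Simple-span end rotations at P and Q under the given loads:
  at P: triangular load, peak 21: 7w₀L³/(360EI) = 297.7/EI
  at Q: triangular load, peak 21: w₀L³/(45EI) = 340.2/EI
  at P: point load 48 at a = 3.6: Pab(L + b)/(6LEI) = 248.8/EI
  at Q: point load 48 at a = 3.6: Pab(L + a)/(6LEI) = 217.7/EI
  θ_P0 = 546.5/EI,  θ_Q0 = 557.9/EI
Flexibility coefficients: a unit moment at one end gives L/(3EI) there and L/(6EI) at the far end, so f₁₁ = f₂₂ = 3/EI and f₁₂ = f₂₁ = 1.5/EI.
Compatibility — zero rotation at each built-in end:
  3 M_P + 1.5 M_Q = 546.5
  1.5 M_P + 3 M_Q = 557.9
Solving the pair gives M_P = 118.9 kip·ft and M_Q = 126.5 kip·ft (hogging).

M_Q = 126.5 kip·ft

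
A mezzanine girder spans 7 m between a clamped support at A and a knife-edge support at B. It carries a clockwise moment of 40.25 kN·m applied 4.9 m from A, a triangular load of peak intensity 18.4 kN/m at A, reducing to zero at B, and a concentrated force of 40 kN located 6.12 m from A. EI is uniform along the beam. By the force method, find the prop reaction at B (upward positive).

Release the roller at B. Primary structure: cantilever fixed at A.
Free-end deflection of the primary structure under the applied loading (downward +):
  clockwise couple 40.25 at a = 4.9: M₀a(2L − a)/(2EI) = 897.4/EI
  triangular load, peak 18.4 at the fixed end: w₀L⁴/(30EI) = 1473/EI
  point load 40 at a = 6.12: Pa²(3L − a)/(6EI) = 3715/EI
  δ_0 = 6085/EI
Flexibility coefficient — unit upward force at B: δ_{BB} = L³/(3EI) = 114.3/EI.
The prop prevents deflection at B: R_B = δ_0/δ_{BB} = 6085/114.3 = 53.23 kN.

R_B = 53.23 kN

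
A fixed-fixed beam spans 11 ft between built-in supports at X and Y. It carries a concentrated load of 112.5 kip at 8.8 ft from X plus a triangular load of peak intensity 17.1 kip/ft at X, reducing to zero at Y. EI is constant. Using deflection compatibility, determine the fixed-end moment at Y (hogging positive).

M_Y = 227.4 kip·ft

Take the two fixed-end moments M_X, M_Y as redundants; the released structure is the simple span XY.
On the primary (simply-supported) span, the end slopes from the loading are:
  at X: point load 112.5 at a = 8.8: Pab(L + b)/(6LEI) = 435.6/EI
  at Y: point load 112.5 at a = 8.8: Pab(L + a)/(6LEI) = 653.4/EI
  at X: triangular load, peak 17.1: w₀L³/(45EI) = 505.8/EI
  at Y: triangular load, peak 17.1: 7w₀L³/(360EI) = 442.6/EI
  θ_X0 = 941.4/EI,  θ_Y0 = 1096/EI
Flexibility coefficients: a unit moment at one end gives L/(3EI) there and L/(6EI) at the far end, so f₁₁ = f₂₂ = 3.667/EI and f₁₂ = f₂₁ = 1.833/EI.
Compatibility — zero rotation at each built-in end:
  3.667 M_X + 1.833 M_Y = 941.4
  1.833 M_X + 3.667 M_Y = 1096
Solving the pair gives M_X = 143.1 kip·ft and M_Y = 227.4 kip·ft (hogging).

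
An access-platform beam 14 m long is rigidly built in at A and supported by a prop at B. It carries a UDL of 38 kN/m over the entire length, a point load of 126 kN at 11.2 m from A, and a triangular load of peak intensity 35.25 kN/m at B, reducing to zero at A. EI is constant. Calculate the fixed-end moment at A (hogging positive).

M_A = 1503 kN·m

Remove the prop at B; the released (primary) structure is a cantilever built in at A.
Primary-structure tip deflection at B by superposition:
  UDL 38: wL⁴/(8EI) = 182476/EI
  point load 126 at a = 11.2: Pa²(3L − a)/(6EI) = 81135/EI
  triangular load, peak 35.25 at the free end: 11w₀L⁴/(120EI) = 124132/EI
  δ_0 = 387742/EI
Tip deflection under a unit load at B: L³/(3EI) = 914.7/EI.
Compatibility at B: δ_0 − R_B·δ_{BB} = 0, so R_B = 387742/914.7 = 423.9 kN.
Moment equilibrium about A: M_A = Σ(load moments about A) − R_B·L = 7438 − 423.9×14 = 1503 kN·m.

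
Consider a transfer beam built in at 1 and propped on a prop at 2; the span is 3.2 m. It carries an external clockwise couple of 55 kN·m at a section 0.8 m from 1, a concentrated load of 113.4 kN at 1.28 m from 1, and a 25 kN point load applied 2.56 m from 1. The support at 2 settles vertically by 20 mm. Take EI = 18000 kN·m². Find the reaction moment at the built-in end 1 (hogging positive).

Release the roller at 2. Primary structure: cantilever fixed at 1.
Primary-structure tip deflection at 2 by superposition:
  clockwise couple 55 at a = 0.8: M₀a(2L − a)/(2EI) = 123.2/EI
  point load 113.4 at a = 1.28: Pa²(3L − a)/(6EI) = 257.6/EI
  point load 25 at a = 2.56: Pa²(3L − a)/(6EI) = 192.2/EI
  δ_0 = 573.1/EI
Flexibility coefficient — unit upward force at 2: δ_{22} = L³/(3EI) = 10.92/EI.
With EI = 18000 kN·m²: δ_0 = 0.031837 m and δ_{22} = 0.000607 m/kN.
Compatibility — the beam at 2 must follow the support down by 0.02 m: δ_0 − R_2·δ_{22} = 0.02, so R_2 = (0.031837 − 0.02)/0.000607 = 19.51 kN.
Moment equilibrium about 1: M_1 = Σ(load moments about 1) − R_2·L = 264.2 − 19.51×3.2 = 201.7 kN·m.

M_1 = 201.7 kN·m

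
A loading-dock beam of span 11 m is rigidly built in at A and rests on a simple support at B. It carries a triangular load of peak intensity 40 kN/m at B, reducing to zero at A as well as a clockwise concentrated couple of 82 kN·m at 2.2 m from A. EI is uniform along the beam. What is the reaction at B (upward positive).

R_B = 125 kN

Release the roller at B. Primary structure: cantilever fixed at A.
Downward deflection at the released point B due to the loads:
  triangular load, peak 40 at the free end: 11w₀L⁴/(120EI) = 53684/EI
  clockwise couple 82 at a = 2.2: M₀a(2L − a)/(2EI) = 1786/EI
  δ_0 = 55470/EI
Tip deflection under a unit load at B: L³/(3EI) = 443.7/EI.
The prop prevents deflection at B: R_B = δ_0/δ_{BB} = 55470/443.7 = 125 kN.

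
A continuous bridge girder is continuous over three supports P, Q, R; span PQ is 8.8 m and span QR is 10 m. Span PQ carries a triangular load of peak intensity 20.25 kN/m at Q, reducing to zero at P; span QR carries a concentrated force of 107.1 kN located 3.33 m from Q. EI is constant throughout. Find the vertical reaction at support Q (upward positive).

R_Q = 163.8 kN

Release continuity at Q by inserting a hinge; the redundant is the internal moment M_Q. The primary structure is two simply-supported spans PQ and QR.
Discontinuity in slope at Q on the released structure — sum the simple-span end rotations:
  span PQ: triangular load, peak 20.25: w₀L³/(45EI) = 306.7/EI
  span QR: point load 107.1 at a = 3.33: Pab(L + b)/(6LEI) = 660.9/EI
  relative rotation θ_0 = (306.7 + 660.9)/EI = 967.6/EI
A unit hogging moment at Q produces rotation L₁/(3EI) + L₂/(3EI) = 6.267/EI.
Slope continuity at Q: θ_0 = M_Q·6.267/EI, so M_Q = 967.6/6.267 = 154.4 kN·m (hogging).
Span PQ, ΣM about P with M_Q applied at Q: R_Q^{PQ}·8.8 = 522.7 + 154.4, so R_Q^{PQ} = 76.95 kN and R_P = 89.1 − 76.95 = 12.15 kN.
Span QR, ΣM about R: R_Q^{QR}·10 = 714.4 + 154.4, so R_Q^{QR} = 86.88 kN and R_R = 107.1 − 86.88 = 20.22 kN.
R_Q = 76.95 + 86.88 = 163.8 kN.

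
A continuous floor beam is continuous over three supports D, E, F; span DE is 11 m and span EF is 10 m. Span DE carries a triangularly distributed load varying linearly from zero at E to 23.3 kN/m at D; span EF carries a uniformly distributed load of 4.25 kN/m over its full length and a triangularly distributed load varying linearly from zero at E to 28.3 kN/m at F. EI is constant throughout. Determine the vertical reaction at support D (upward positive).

R_D = 68.16 kN

Take M_E as the redundant. Released structure: two simple spans DE and EF with a hinge at E.
Rotations at E on the released spans (each span's end-slope, ×1/EI):
  span DE: triangular load, peak 23.3: 7w₀L³/(360EI) = 603/EI
  span EF: UDL 4.25: wL³/(24EI) = 177.1/EI
  span EF: triangular load, peak 28.3: 7w₀L³/(360EI) = 550.3/EI
  relative rotation θ_0 = (603 + 727.4)/EI = 1330/EI
A unit hogging moment at E produces rotation L₁/(3EI) + L₂/(3EI) = 7/EI.
Slope continuity at E: θ_0 = M_E·7/EI, so M_E = 1330/7 = 190.1 kN·m (hogging).
Span DE, ΣM about D with M_E applied at E: R_E^{DE}·11 = 469.9 + 190.1, so R_E^{DE} = 59.99 kN and R_D = 128.2 − 59.99 = 68.16 kN.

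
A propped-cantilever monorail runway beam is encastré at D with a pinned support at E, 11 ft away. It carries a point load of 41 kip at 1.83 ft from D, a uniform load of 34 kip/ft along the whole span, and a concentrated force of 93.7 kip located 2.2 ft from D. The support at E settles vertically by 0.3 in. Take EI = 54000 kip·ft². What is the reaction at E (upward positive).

R_E = 144.1 kip

Choose R_E as the redundant. The primary structure is the cantilever fixed at D.
Downward deflection at the released point E due to the loads:
  point load 41 at a = 1.83: Pa²(3L − a)/(6EI) = 713.3/EI
  UDL 34: wL⁴/(8EI) = 62224/EI
  point load 93.7 at a = 2.2: Pa²(3L − a)/(6EI) = 2328/EI
  δ_0 = 65266/EI
Tip deflection under a unit load at E: L³/(3EI) = 443.7/EI.
With EI = 54000 kip·ft²: δ_0 = 1.2086 ft and δ_{EE} = 0.008216 ft/kip.
Compatibility — the beam at E must follow the support down by 0.025 ft: δ_0 − R_E·δ_{EE} = 0.025, so R_E = (1.2086 − 0.025)/0.008216 = 144.1 kip.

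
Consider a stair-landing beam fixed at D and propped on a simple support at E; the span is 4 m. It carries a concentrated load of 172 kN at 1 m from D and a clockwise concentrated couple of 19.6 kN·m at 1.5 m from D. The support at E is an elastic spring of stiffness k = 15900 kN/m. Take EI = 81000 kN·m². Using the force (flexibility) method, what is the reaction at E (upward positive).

R_E = 15.55 kN

Remove the prop at E; the released (primary) structure is a cantilever built in at D.
Free-end deflection of the primary structure under the applied loading (downward +):
  point load 172 at a = 1: Pa²(3L − a)/(6EI) = 315.3/EI
  clockwise couple 19.6 at a = 1.5: M₀a(2L − a)/(2EI) = 95.55/EI
  δ_0 = 410.9/EI
Flexibility coefficient — unit upward force at E: δ_{EE} = L³/(3EI) = 21.33/EI.
With EI = 81000 kN·m²: δ_0 = 0.005073 m and δ_{EE} = 0.000263 m/kN.
Compatibility — the spring shortens by R_E/k under the reaction it provides: δ_0 − R_E·δ_{EE} = R_E/k. With 1/k = 0.000063 m/kN, R_E = δ_0 / (δ_{EE} + 1/k) = 0.005073 / (0.000263 + 0.000063) = 15.55 kN.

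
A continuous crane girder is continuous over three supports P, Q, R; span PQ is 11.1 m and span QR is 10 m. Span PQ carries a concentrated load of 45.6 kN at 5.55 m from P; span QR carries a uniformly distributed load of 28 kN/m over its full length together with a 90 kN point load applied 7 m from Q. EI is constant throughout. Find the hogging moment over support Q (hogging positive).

M_Q = 274 kN·m

Take M_Q as the redundant. Released structure: two simple spans PQ and QR with a hinge at Q.
Discontinuity in slope at Q on the released structure — sum the simple-span end rotations:
  span PQ: point load 45.6 at a = 5.55: Pab(L + a)/(6LEI) = 351.1/EI
  span QR: UDL 28: wL³/(24EI) = 1167/EI
  span QR: point load 90 at a = 7: Pab(L + b)/(6LEI) = 409.5/EI
  relative rotation θ_0 = (351.1 + 1576)/EI = 1927/EI
A unit hogging moment at Q produces rotation L₁/(3EI) + L₂/(3EI) = 7.033/EI.
Slope continuity at Q: θ_0 = M_Q·7.033/EI, so M_Q = 1927/7.033 = 274 kN·m (hogging).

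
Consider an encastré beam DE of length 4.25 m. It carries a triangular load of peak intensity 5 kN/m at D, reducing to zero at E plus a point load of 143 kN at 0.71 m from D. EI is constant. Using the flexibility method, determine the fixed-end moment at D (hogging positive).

Release both end moments; the primary structure is a simply-supported span DE with redundants M_D and M_E.
Simple-span end rotations at D and E under the given loads:
  at D: triangular load, peak 5: w₀L³/(45EI) = 8.53/EI
  at E: triangular load, peak 5: 7w₀L³/(360EI) = 7.463/EI
  at D: point load 143 at a = 0.71: Pab(L + b)/(6LEI) = 109.8/EI
  at E: point load 143 at a = 0.71: Pab(L + a)/(6LEI) = 69.91/EI
  θ_D0 = 118.3/EI,  θ_E0 = 77.37/EI
Flexibility coefficients: a unit moment at one end gives L/(3EI) there and L/(6EI) at the far end, so f₁₁ = f₂₂ = 1.417/EI and f₁₂ = f₂₁ = 0.7083/EI.
Compatibility — zero rotation at each built-in end:
  1.417 M_D + 0.7083 M_E = 118.3
  0.7083 M_D + 1.417 M_E = 77.37
Solving the pair gives M_D = 74.96 kN·m and M_E = 17.14 kN·m (hogging).

M_D = 74.96 kN·m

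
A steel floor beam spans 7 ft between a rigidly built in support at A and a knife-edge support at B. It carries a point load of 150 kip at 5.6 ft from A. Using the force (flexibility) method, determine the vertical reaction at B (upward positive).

R_B = 105.6 kip

Release the roller at B. Primary structure: cantilever fixed at A.
Downward deflection at the released point B due to the loads:
  point load 150 at a = 5.6: Pa²(3L − a)/(6EI) = 12074/EI
Flexibility coefficient — unit upward force at B: δ_{BB} = L³/(3EI) = 114.3/EI.
Compatibility at B: δ_0 − R_B·δ_{BB} = 0, so R_B = 12074/114.3 = 105.6 kip.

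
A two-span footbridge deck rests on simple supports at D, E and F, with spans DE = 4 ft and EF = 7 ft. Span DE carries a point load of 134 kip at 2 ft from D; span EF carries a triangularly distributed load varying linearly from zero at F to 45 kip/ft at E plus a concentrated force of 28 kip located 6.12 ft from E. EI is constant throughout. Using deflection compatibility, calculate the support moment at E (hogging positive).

M_E = 137.8 kip·ft

Take M_E as the redundant. Released structure: two simple spans DE and EF with a hinge at E.
End slopes at the hinge E, treating each span as simply supported:
  span DE: point load 134 at a = 2: Pab(L + a)/(6LEI) = 134/EI
  span EF: triangular load, peak 45: w₀L³/(45EI) = 343/EI
  span EF: point load 28 at a = 6.12: Pab(L + b)/(6LEI) = 28.29/EI
  relative rotation θ_0 = (134 + 371.3)/EI = 505.3/EI
A unit hogging moment at E produces rotation L₁/(3EI) + L₂/(3EI) = 3.667/EI.
Compatibility: M_E·(L₁+L₂)/(3EI) = θ_0, giving M_E = 137.8 kip·ft (hogging).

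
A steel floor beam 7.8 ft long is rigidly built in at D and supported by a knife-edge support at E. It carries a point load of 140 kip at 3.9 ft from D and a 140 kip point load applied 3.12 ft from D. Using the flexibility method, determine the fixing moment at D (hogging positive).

Remove the prop at E; the released (primary) structure is a cantilever built in at D.
Deflection at E on the released cantilever, summing each load's contribution:
  point load 140 at a = 3.9: Pa²(3L − a)/(6EI) = 6921/EI
  point load 140 at a = 3.12: Pa²(3L − a)/(6EI) = 4606/EI
  δ_0 = 11527/EI
Tip deflection under a unit load at E: L³/(3EI) = 158.2/EI.
Compatibility at E: δ_0 − R_E·δ_{EE} = 0, so R_E = 11527/158.2 = 72.87 kip.
Moment equilibrium about D: M_D = Σ(load moments about D) − R_E·L = 982.8 − 72.87×7.8 = 414.4 kip·ft.

M_D = 414.4 kip·ft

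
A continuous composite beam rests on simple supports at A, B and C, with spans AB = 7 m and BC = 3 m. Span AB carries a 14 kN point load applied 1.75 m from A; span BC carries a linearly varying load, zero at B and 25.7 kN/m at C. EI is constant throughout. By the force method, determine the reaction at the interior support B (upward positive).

Release continuity at B by inserting a hinge; the redundant is the internal moment M_B. The primary structure is two simply-supported spans AB and BC.
Rotations at B on the released spans (each span's end-slope, ×1/EI):
  span AB: point load 14 at a = 1.75: Pab(L + a)/(6LEI) = 26.8/EI
  span BC: triangular load, peak 25.7: 7w₀L³/(360EI) = 13.49/EI
  relative rotation θ_0 = (26.8 + 13.49)/EI = 40.29/EI
A unit hogging moment at B produces rotation L₁/(3EI) + L₂/(3EI) = 3.333/EI.
Slope continuity at B: θ_0 = M_B·3.333/EI, so M_B = 40.29/3.333 = 12.09 kN·m (hogging).
Span AB, ΣM about A with M_B applied at B: R_B^{AB}·7 = 24.5 + 12.09, so R_B^{AB} = 5.227 kN and R_A = 14 − 5.227 = 8.773 kN.
Span BC, ΣM about C: R_B^{BC}·3 = 38.55 + 12.09, so R_B^{BC} = 16.88 kN and R_C = 38.55 − 16.88 = 21.67 kN.
R_B = 5.227 + 16.88 = 22.11 kN.

R_B = 22.11 kN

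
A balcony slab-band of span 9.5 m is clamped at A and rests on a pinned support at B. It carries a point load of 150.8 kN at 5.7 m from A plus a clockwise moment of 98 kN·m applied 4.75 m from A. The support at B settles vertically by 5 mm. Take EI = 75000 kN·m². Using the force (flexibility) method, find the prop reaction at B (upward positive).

Remove the prop at B; the released (primary) structure is a cantilever built in at A.
Downward deflection at the released point B due to the loads:
  point load 150.8 at a = 5.7: Pa²(3L − a)/(6EI) = 18618/EI
  clockwise couple 98 at a = 4.75: M₀a(2L − a)/(2EI) = 3317/EI
  δ_0 = 21935/EI
Flexibility coefficient — unit upward force at B: δ_{BB} = L³/(3EI) = 285.8/EI.
With EI = 75000 kN·m²: δ_0 = 0.29246 m and δ_{BB} = 0.003811 m/kN.
Compatibility — the beam at B must follow the support down by 0.005 m: δ_0 − R_B·δ_{BB} = 0.005, so R_B = (0.29246 − 0.005)/0.003811 = 75.44 kN.

R_B = 75.44 kN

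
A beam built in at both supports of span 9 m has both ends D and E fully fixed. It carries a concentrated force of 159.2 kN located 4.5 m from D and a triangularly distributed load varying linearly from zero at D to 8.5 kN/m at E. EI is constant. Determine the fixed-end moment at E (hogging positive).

Release both end moments; the primary structure is a simply-supported span DE with redundants M_D and M_E.
Simple-span end rotations at D and E under the given loads:
  at D: point load 159.2 at a = 4.5: Pab(L + b)/(6LEI) = 806/EI
  at E: point load 159.2 at a = 4.5: Pab(L + a)/(6LEI) = 806/EI
  at D: triangular load, peak 8.5: 7w₀L³/(360EI) = 120.5/EI
  at E: triangular load, peak 8.5: w₀L³/(45EI) = 137.7/EI
  θ_D0 = 926.4/EI,  θ_E0 = 943.6/EI
Flexibility coefficients: a unit moment at one end gives L/(3EI) there and L/(6EI) at the far end, so f₁₁ = f₂₂ = 3/EI and f₁₂ = f₂₁ = 1.5/EI.
Compatibility — zero rotation at each built-in end:
  3 M_D + 1.5 M_E = 926.4
  1.5 M_D + 3 M_E = 943.6
Solving the pair gives M_D = 202.1 kN·m and M_E = 213.5 kN·m (hogging).

M_E = 213.5 kN·m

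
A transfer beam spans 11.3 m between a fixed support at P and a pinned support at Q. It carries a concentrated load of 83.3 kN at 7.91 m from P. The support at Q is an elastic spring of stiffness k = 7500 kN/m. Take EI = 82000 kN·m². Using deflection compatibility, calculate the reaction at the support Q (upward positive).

R_Q = 45.9 kN

Choose R_Q as the redundant. The primary structure is the cantilever fixed at P.
Downward deflection at the released point Q due to the loads:
  point load 83.3 at a = 7.91: Pa²(3L − a)/(6EI) = 22576/EI
Tip deflection under a unit load at Q: L³/(3EI) = 481/EI.
With EI = 82000 kN·m²: δ_0 = 0.27532 m and δ_{QQ} = 0.005865 m/kN.
Compatibility — the spring shortens by R_Q/k under the reaction it provides: δ_0 − R_Q·δ_{QQ} = R_Q/k. With 1/k = 0.000133 m/kN, R_Q = δ_0 / (δ_{QQ} + 1/k) = 0.27532 / (0.005865 + 0.000133) = 45.9 kN.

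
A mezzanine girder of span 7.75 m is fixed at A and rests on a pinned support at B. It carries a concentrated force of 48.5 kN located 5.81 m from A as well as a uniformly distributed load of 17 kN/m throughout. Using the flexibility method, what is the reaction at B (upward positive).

Release the roller at B. Primary structure: cantilever fixed at A.
Deflection at B on the released cantilever, summing each load's contribution:
  point load 48.5 at a = 5.81: Pa²(3L − a)/(6EI) = 4759/EI
  UDL 17: wL⁴/(8EI) = 7666/EI
  δ_0 = 12425/EI
Tip deflection under a unit load at B: L³/(3EI) = 155.2/EI.
Compatibility at B: δ_0 − R_B·δ_{BB} = 0, so R_B = 12425/155.2 = 80.08 kN.

R_B = 80.08 kN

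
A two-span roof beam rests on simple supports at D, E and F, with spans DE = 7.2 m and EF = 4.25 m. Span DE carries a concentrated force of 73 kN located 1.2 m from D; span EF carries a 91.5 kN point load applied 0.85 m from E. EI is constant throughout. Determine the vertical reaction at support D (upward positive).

R_D = 54.23 kN

Take M_E as the redundant. Released structure: two simple spans DE and EF with a hinge at E.
Rotations at E on the released spans (each span's end-slope, ×1/EI):
  span DE: point load 73 at a = 1.2: Pab(L + a)/(6LEI) = 102.2/EI
  span EF: point load 91.5 at a = 0.85: Pab(L + b)/(6LEI) = 79.33/EI
  relative rotation θ_0 = (102.2 + 79.33)/EI = 181.5/EI
A unit hogging moment at E produces rotation L₁/(3EI) + L₂/(3EI) = 3.817/EI.
Slope continuity at E: θ_0 = M_E·3.817/EI, so M_E = 181.5/3.817 = 47.56 kN·m (hogging).
Span DE, ΣM about D with M_E applied at E: R_E^{DE}·7.2 = 87.6 + 47.56, so R_E^{DE} = 18.77 kN and R_D = 73 − 18.77 = 54.23 kN.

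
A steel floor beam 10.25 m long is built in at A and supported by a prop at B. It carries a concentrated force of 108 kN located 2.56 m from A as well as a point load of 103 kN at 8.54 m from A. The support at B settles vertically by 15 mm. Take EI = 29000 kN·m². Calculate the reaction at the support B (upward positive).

R_B = 85.52 kN

Choose R_B as the redundant. The primary structure is the cantilever fixed at A.
Primary-structure tip deflection at B by superposition:
  point load 108 at a = 2.56: Pa²(3L − a)/(6EI) = 3325/EI
  point load 103 at a = 8.54: Pa²(3L − a)/(6EI) = 27807/EI
  δ_0 = 31132/EI
Tip deflection under a unit load at B: L³/(3EI) = 359/EI.
With EI = 29000 kN·m²: δ_0 = 1.0735 m and δ_{BB} = 0.012378 m/kN.
Compatibility — the beam at B must follow the support down by 0.015 m: δ_0 − R_B·δ_{BB} = 0.015, so R_B = (1.0735 − 0.015)/0.012378 = 85.52 kN.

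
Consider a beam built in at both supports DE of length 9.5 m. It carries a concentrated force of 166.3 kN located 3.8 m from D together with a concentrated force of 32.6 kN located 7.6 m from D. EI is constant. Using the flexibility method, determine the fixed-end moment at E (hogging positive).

M_E = 191.3 kN·m

Take the two fixed-end moments M_D, M_E as redundants; the released structure is the simple span DE.
On the primary (simply-supported) span, the end slopes from the loading are:
  at D: point load 166.3 at a = 3.8: Pab(L + b)/(6LEI) = 960.5/EI
  at E: point load 166.3 at a = 3.8: Pab(L + a)/(6LEI) = 840.5/EI
  at D: point load 32.6 at a = 7.6: Pab(L + b)/(6LEI) = 94.15/EI
  at E: point load 32.6 at a = 7.6: Pab(L + a)/(6LEI) = 141.2/EI
  θ_D0 = 1055/EI,  θ_E0 = 981.7/EI
Flexibility coefficients: a unit moment at one end gives L/(3EI) there and L/(6EI) at the far end, so f₁₁ = f₂₂ = 3.167/EI and f₁₂ = f₂₁ = 1.583/EI.
Compatibility — zero rotation at each built-in end:
  3.167 M_D + 1.583 M_E = 1055
  1.583 M_D + 3.167 M_E = 981.7
Solving the pair gives M_D = 237.4 kN·m and M_E = 191.3 kN·m (hogging).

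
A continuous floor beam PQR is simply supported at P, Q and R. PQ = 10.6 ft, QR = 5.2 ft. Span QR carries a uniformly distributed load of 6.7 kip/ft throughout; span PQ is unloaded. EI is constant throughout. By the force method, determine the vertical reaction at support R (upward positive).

R_R = 15.99 kip

Release continuity at Q by inserting a hinge; the redundant is the internal moment M_Q. The primary structure is two simply-supported spans PQ and QR.
End slopes at the hinge Q, treating each span as simply supported:
  span QR: UDL 6.7: wL³/(24EI) = 39.25/EI
  relative rotation θ_0 = (0 + 39.25)/EI = 39.25/EI
A unit hogging moment at Q produces rotation L₁/(3EI) + L₂/(3EI) = 5.267/EI.
Compatibility: M_Q·(L₁+L₂)/(3EI) = θ_0, giving M_Q = 7.453 kip·ft (hogging).
Span QR, ΣM about R: R_Q^{QR}·5.2 = 90.58 + 7.453, so R_Q^{QR} = 18.85 kip and R_R = 34.84 − 18.85 = 15.99 kip.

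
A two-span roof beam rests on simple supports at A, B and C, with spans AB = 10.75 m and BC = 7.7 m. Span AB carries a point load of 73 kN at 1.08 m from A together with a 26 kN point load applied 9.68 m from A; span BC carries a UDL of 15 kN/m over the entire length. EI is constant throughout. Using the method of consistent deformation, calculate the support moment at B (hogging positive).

M_B = 83 kN·m

Take M_B as the redundant. Released structure: two simple spans AB and BC with a hinge at B.
Discontinuity in slope at B on the released structure — sum the simple-span end rotations:
  span AB: point load 73 at a = 1.08: Pab(L + a)/(6LEI) = 139.8/EI
  span AB: point load 26 at a = 9.68: Pab(L + a)/(6LEI) = 85.3/EI
  span BC: UDL 15: wL³/(24EI) = 285.3/EI
  relative rotation θ_0 = (225.1 + 285.3)/EI = 510.5/EI
A unit hogging moment at B produces rotation L₁/(3EI) + L₂/(3EI) = 6.15/EI.
Compatibility: M_B·(L₁+L₂)/(3EI) = θ_0, giving M_B = 83 kN·m (hogging).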